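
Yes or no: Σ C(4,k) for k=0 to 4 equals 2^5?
No
Binomial theorem: Σ C(4,k) = (1+1)^4 = 2^4 = 16; RHS 2^5 = 32.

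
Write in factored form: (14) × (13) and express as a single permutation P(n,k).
Product of 2 consecutive descending integers starting at 14: P(14,2) = 14!/12! = 182.

Answer: P(14,2) = 14!/(12)!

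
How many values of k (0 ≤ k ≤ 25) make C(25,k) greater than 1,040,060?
10

Reasoning: Row 25 is unimodal and symmetric about k=25/2. C(25,7)=480,700 ≤ 1,040,060; C(25,8)=1,081,575 > 1,040,060; by symmetry C(25,k) > 1,040,060 for k = 8..17. That's 17 - 8 + 1 = 10 values.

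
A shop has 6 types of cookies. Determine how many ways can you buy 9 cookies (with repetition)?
2,002

Solution: Stars and bars: C(9+6-1, 9) = C(14, 9) = 2,002.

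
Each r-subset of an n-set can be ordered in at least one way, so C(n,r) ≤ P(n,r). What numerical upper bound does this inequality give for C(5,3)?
60
P(5,3) = 5·4·3 = 60, so C(5,3) ≤ 60. (The bound is loose by a factor of 3! = 6: C(5,3) = 60/6 = 10.)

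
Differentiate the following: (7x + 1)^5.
35(7x + 1)^4

Chain rule: 5(7x+1)^{4} × 7 = 35(7x+1)^{4}.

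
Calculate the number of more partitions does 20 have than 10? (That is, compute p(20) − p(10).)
Pentagonal recurrence p(n) = p(n−1) + p(n−2) − p(n−5) − p(n−7) + …: p(20) = p(19) + p(18) − p(15) − p(13) + p(8) + p(5) = 490 + 385 − 176 − 101 + 22 + 7 = 627.
p(10) = p(9) + p(8) − p(5) − p(3) = 30 + 22 − 7 − 3 = 42.
Difference = 627 − 42 = 585.

Answer: 585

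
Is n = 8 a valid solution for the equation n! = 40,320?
Yes

Working:
8! = 8·7! = 8·5,040 = 40,320, which equals 40,320.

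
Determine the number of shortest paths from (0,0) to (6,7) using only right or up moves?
Choose 6 rights from 13 moves: C(13,6) = 1,716.
Final answer: 1,716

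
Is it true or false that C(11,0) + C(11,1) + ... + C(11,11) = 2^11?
True

Reasoning: Binomial theorem with x = y = 1: Σ C(11,i) = (1+1)^11 = 2^11 = 2,048. The statement holds.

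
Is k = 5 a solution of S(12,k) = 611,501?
No

Solution: S(12,5) = 5·S(11,5) + S(11,4) = 5·246,730 + 145,750 = 1,379,400, which does not equal 611,501.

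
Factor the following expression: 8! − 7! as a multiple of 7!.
8! − 7! = 8·7! − 7! = (8 − 1)·7! = 7 × 7! = 35,280.
Final answer: 7 × 7! = 35,280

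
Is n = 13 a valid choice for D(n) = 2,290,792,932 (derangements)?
D(13) = (13-1)·[D(12) + D(11)] = 12·[176,214,841 + 14,684,570] = 2,290,792,932, which equals 2,290,792,932.
Final answer: Yes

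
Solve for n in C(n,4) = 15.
C(n,4) = n(n−1)(n−2)(n−3)/4! is increasing in n, and n(n−1)(n−2)(n−3) = 4!·15 = 360 ≈ (n−1.5)^4 gives n ≈ 5.9. Check: C(4,4) = 1, C(5,4) = 5, C(6,4) = 15 ✓. So n = 6.

Answer: 6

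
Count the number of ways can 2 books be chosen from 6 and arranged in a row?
30

Working:
P(6,2) = 6!/(6-2)! = 30.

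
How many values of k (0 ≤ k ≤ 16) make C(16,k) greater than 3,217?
7

Explanation: Row 16 is unimodal and symmetric about k=16/2. C(16,4)=1,820 ≤ 3,217; C(16,5)=4,368 > 3,217; by symmetry C(16,k) > 3,217 for k = 5..11. That's 11 - 5 + 1 = 7 values.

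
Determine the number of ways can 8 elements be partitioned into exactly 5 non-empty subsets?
1,050

Reasoning: This equals S(8,5), the Stirling number of the 2nd kind.
Using the Stirling recurrence: S(n,k) = k·S(n-1,k) + S(n-1,k-1)
S(8,5) = 5·S(7,5) + S(7,4)
         = 5·140 + 350
         = 700 + 350
         = 1,050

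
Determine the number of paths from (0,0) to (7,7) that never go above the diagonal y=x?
429
Counted by the Catalan number C_7: C_7 = C(14,7)/(7+1) = 3,432/8 = 429.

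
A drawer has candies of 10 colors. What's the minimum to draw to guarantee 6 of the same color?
51

Worst case: 5 of each = 50. One more: 51.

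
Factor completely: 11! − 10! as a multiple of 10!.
10 × 10! = 36,288,000

Working:
11! − 10! = 11·10! − 10! = (11 − 1)·10! = 10 × 10! = 36,288,000.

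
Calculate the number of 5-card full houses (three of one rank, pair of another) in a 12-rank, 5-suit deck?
Triple rank: 12. Triple suits: C(5,3)=10. Pair rank: 11. Pair suits: C(5,2)=10. Total: 13,200.

Answer: 13,200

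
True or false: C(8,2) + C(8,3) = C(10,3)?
Pascal's identity gives C(9,3) = 84, whereas C(10,3) = 120.
Final answer: False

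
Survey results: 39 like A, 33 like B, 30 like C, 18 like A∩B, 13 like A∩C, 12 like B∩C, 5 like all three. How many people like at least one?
64

Solution: |A∪B∪C| = 39+33+30-18-13-12+5 = 64.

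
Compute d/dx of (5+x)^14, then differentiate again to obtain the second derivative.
182(5+x)^12

Working:
First derivative: 14(5+x)^{13}. Second derivative: 14·13·(5+x)^{12} = 182(5+x)^{12}.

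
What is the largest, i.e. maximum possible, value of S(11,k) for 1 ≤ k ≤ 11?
Row S(11,k) for k = 1..11 (via S(n,k) = k·S(n−1,k) + S(n−1,k−1)): 1, 1,023, 28,501, 145,750, 246,730, 179,487, 63,987, 11,880, 1,155, 55, 1. The row is unimodal; maximum at k = 5: 246,730.

Answer: 246,730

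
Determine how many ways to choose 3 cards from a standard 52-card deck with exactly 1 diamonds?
9,633

Working:
13 diamonds and 39 non-diamonds: C(13,1) × C(39,2) = 13 × 741 = 9,633.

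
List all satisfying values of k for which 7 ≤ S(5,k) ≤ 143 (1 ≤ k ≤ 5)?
2, 3, 4

S(5,1)=1; S(5,2)=15; S(5,3)=25; S(5,4)=10; S(5,5)=1. So valid k = 2, 3, 4.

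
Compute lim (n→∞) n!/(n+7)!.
n!/(n+7)! = 1/[(n+1)(n+2)···(n+7)] → 0 as n → ∞.

Answer: 0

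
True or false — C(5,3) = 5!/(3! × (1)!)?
False

Working:
The correct denominator is 3!×2!, giving C(5,3) = 10; the stated RHS is 5!/(3!×1!) = 20 ≠ 10, so the statement does not hold.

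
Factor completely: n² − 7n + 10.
(n − 2)(n − 5)

Solution: Seek roots whose sum is 7 and product is 10: (2, 5). So n² − 7n + 10 = (n − 2)(n − 5).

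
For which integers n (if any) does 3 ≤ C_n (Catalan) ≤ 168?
3, 4, 5, 6
C_2=2; C_3=5; C_4=14; C_5=42; C_6=132; C_7=429. So valid n = 3, 4, 5, 6.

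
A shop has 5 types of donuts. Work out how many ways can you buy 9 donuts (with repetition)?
715
Stars and bars: C(9+5-1, 9) = C(13, 9) = 715.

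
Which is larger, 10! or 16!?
16!

Reasoning: 10!=3,628,800, 16!=20,922,789,888,000. 16! > 10!.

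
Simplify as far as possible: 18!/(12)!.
13,366,080

This equals 18×17×...×13 = 13,366,080.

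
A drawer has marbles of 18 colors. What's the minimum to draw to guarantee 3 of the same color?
37

Solution: Worst case: 2 of each = 36. One more: 37.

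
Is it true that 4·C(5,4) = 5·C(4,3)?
True

Absorption identity k·C(n,k) = n·C(n-1,k-1). LHS = 4·5 = 20; RHS = 5·4 = 20.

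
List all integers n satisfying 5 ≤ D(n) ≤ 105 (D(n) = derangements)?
Using D(n) = (n−1)[D(n−1) + D(n−2)] with D(1)=0, D(2)=1: D(3)=2; D(4)=9; D(5)=44; D(6)=265. So valid n = 4, 5.
Final answer: 4, 5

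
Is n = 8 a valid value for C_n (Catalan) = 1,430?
Yes

Reasoning: C_8 = C(16,8)/(8+1) = 12,870/9 = 1,430, which equals 1,430.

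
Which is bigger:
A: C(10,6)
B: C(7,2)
A

Explanation: A=C(10,6)=210, B=C(7,2)=21.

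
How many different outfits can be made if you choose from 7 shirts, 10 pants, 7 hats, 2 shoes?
980
By the multiplication principle: 7 × 10 × 7 × 2 = 980.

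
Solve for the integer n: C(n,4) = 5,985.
C(n,4) = n(n−1)(n−2)(n−3)/4! is increasing in n, and n(n−1)(n−2)(n−3) = 4!·5,985 = 143,640 ≈ (n−1.5)^4 gives n ≈ 21.0. Check: C(19,4) = 3,876, C(20,4) = 4,845, C(21,4) = 5,985 ✓. So n = 21.

Answer: 21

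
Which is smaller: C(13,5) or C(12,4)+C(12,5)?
Equal

Solution: By Pascal's identity: C(13,5) = C(12,4)+C(12,5) = 1,287. Equal.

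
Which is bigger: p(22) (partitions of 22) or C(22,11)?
Pentagonal recurrence p(n) = p(n−1) + p(n−2) − p(n−5) − p(n−7) + …: p(22) = p(21) + p(20) − p(17) − p(15) + p(10) + p(7) − p(0) = 792 + 627 − 297 − 176 + 42 + 15 − 1 = 1,002; C(22,11) = 705,432.

Answer: C(22,11)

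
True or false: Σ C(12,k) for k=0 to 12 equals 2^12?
True
Binomial theorem: Σ C(12,k) = (1+1)^12 = 2^12 = 4,096; RHS 2^12 = 4,096.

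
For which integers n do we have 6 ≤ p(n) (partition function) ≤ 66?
5, 6, 7, 8, 9, 10, 11
Tabulating p(n) via p(n) = p(n−1) + p(n−2) − p(n−5) − p(n−7) + …: p(4)=5; p(5)=7; p(6)=11; p(7)=15; p(8)=22; p(9)=30; p(10)=42; p(11)=56; p(12)=77. So valid n = 5, 6, 7, 8, 9, 10, 11.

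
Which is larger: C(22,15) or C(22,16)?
C(22,15)

Explanation: C(22,15)=170,544, C(22,16)=74,613.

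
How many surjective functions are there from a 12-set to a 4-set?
14,676,024
Onto functions = 4! × S(12,4)
First compute S(12,4) via recurrence:
Using the Stirling recurrence: S(n,k) = k·S(n-1,k) + S(n-1,k-1)
S(12,4) = 4·S(11,4) + S(11,3)
         = 4·145750 + 28501
         = 583000 + 28501
         = 611,501
Then: 24 × 611501 = 14,676,024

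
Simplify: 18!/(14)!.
73,440

Working:
This equals 18×17×...×15 = 73,440.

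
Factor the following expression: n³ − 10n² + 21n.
n³ − 10n² + 21n = n(n² − 10n + 21) = n(n − 3)(n − 7).

Answer: n(n − 3)(n − 7)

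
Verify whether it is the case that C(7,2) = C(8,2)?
False
LHS = C(7,2) = 21; RHS = C(8,2) = 28. 21 ≠ 28, so the statement does not hold.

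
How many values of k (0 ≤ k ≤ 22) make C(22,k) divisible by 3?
11

Solution: Checking C(22,k) mod 3 for k = 0..22: divisible at k = 2, 5, 6, 7, 8, 11, 14, 15, 16, 17, 20. That's 11 values.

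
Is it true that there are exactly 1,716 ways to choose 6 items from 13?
True
C(13,6) = 1,716.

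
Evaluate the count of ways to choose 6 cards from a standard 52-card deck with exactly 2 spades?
6,415,578

Reasoning: 13 spades and 39 non-spades: C(13,2) × C(39,4) = 78 × 82251 = 6,415,578.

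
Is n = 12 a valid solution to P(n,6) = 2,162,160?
No

P(12,6) = 12·11·10·9·8·7 = 665,280, which does not equal 2,162,160.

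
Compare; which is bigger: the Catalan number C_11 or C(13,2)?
C_11 = C(22,11)/(11+1) = 705,432/12 = 58,786; C(13,2) = 78.

Answer: C_11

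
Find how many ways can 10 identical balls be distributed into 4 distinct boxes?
286
C(10+4-1, 4-1) = C(13, 3) = 286.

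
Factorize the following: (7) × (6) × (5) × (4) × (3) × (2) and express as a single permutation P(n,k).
P(7,6) = 7!/(1)!

Explanation: Product of 6 consecutive descending integers starting at 7: P(7,6) = 7!/1! = 5,040.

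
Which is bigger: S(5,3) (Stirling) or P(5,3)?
P(5,3)

Explanation: S(5,3) = 3·S(4,3) + S(4,2) = 3·6 + 7 = 25; P(5,3) = 60.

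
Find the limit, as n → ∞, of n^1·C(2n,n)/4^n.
∞
C(2n,n) ~ 4^n/√(πn), so n^1·C(2n,n)/4^n ~ n^(1 − 1/2)/√π → ∞.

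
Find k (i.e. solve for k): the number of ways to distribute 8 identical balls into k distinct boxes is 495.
Stars and bars: the count is C(8+k−1, k−1), increasing in k. k=3: C(10,2) = 45, k=4: C(11,3) = 165, k=5: C(12,4) = 495 ✓. So k = 5.
Final answer: 5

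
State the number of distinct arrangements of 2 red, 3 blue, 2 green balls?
210

Solution: Multinomial: 7!/(2! × 3! × 2!) = 210.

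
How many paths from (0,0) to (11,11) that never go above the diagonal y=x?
58,786
Counted by the Catalan number C_11: C_11 = C(22,11)/(11+1) = 705,432/12 = 58,786.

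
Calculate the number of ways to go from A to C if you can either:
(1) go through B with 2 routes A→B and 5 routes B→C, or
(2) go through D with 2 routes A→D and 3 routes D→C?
16

Reasoning: Route via B: 2×5=10. Route via D: 2×3=6. Total: 16.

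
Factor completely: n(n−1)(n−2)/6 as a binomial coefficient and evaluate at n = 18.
C(n,3); C(18,3) = 816
n(n−1)(n−2)/6 = n!/(3!(n−3)!) = C(n,3). At n = 18: C(18,3) = 816.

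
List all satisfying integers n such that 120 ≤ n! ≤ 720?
5, 6

Reasoning: n! is strictly increasing; 5! = 120 and 6! = 720, so valid n = 5, 6.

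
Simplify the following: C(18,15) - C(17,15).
680

Solution: C(18,15) - C(17,15) = C(17,14) = 680.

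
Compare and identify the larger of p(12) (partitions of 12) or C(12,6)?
C(12,6)

Working:
Pentagonal recurrence p(n) = p(n−1) + p(n−2) − p(n−5) − p(n−7) + …: p(12) = p(11) + p(10) − p(7) − p(5) + p(0) = 56 + 42 − 15 − 7 + 1 = 77; C(12,6) = 924.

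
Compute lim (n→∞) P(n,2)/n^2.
1

Explanation: P(n,2) = n(n-1) ≈ n^2 for large n. Limit = 1.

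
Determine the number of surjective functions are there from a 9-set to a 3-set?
18,150

Working:
Onto functions = 3! × S(9,3)
First compute S(9,3) via recurrence:
Using the Stirling recurrence: S(n,k) = k·S(n-1,k) + S(n-1,k-1)
S(9,3) = 3·S(8,3) + S(8,2)
         = 3·966 + 127
         = 2898 + 127
         = 3,025
Then: 6 × 3025 = 18,150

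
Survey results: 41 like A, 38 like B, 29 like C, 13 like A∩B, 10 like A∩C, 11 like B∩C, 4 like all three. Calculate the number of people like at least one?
|A∪B∪C| = 41+38+29-13-10-11+4 = 78.

Answer: 78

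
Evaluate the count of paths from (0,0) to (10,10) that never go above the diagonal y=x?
Counted by the Catalan number C_10: C_10 = C(20,10)/(10+1) = 184,756/11 = 16,796.
Final answer: 16,796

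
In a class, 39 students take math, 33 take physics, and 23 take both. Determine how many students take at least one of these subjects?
49

Solution: |A∪B| = |A|+|B|-|A∩B| = 39+33-23 = 49.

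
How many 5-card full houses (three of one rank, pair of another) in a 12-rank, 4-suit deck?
Triple rank: 12. Triple suits: C(4,3)=4. Pair rank: 11. Pair suits: C(4,2)=6. Total: 3,168.

Answer: 3,168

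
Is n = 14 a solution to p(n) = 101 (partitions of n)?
No

Working:
Pentagonal recurrence p(n) = p(n−1) + p(n−2) − p(n−5) − p(n−7) + …: p(14) = p(13) + p(12) − p(9) − p(7) + p(2) = 101 + 77 − 30 − 15 + 2 = 135, which does not equal 101.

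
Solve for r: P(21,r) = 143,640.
4

Solution: P(21,r) = 21·20·…·(21−r+1), a product of r factors. Multiplying down from 21: 21 = 21; 21·20 = 420; 21·20·19 = 7,980; 21·20·19·18 = 143,640 ✓ (4 factors). So r = 4.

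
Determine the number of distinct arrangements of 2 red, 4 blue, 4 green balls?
3,150
Multinomial: 10!/(2! × 4! × 4!) = 3,150.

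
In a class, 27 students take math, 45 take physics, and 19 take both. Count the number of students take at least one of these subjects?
53

Reasoning: |A∪B| = |A|+|B|-|A∩B| = 27+45-19 = 53.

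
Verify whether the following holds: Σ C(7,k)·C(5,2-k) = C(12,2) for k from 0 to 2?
True

Solution: Vandermonde's identity gives C(12,2) = 66; RHS C(12,2) = 66.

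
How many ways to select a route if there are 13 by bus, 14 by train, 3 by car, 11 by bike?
41

Reasoning: By the addition principle: 13 + 14 + 3 + 11 = 41.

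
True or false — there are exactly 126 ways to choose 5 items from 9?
C(9,5) = 126.

Answer: True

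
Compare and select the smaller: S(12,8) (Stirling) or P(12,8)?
S(12,8)

Working:
S(12,8) = 8·S(11,8) + S(11,7) = 8·11,880 + 63,987 = 159,027; P(12,8) = 19,958,400.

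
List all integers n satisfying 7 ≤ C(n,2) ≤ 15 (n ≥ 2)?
5, 6
C(4,2)=6; C(5,2)=10; C(6,2)=15; C(7,2)=21. So valid n = 5, 6.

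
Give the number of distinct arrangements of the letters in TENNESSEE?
Word has 9 letters (T=1, E=4, N=2, S=2). Arrangements: 9!/Π(k!) = 3,780.

Answer: 3,780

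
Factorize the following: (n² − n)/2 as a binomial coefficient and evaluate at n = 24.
(n² − n)/2 = n(n−1)/2 = C(n,2). At n = 24: C(24,2) = 276.

Answer: C(n,2); C(24,2) = 276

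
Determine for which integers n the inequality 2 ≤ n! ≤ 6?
2, 3

Solution: n! is strictly increasing; 2! = 2 and 3! = 6, so valid n = 2, 3.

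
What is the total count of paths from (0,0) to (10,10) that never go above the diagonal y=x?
16,796

Explanation: Counted by the Catalan number C_10: C_10 = C(20,10)/(10+1) = 184,756/11 = 16,796.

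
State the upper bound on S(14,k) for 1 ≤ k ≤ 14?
63,436,373
Row S(14,k) for k = 1..14 (via S(n,k) = k·S(n−1,k) + S(n−1,k−1)): 1, 8,191, 788,970, 10,391,745, 40,075,035, 63,436,373, 49,329,280, 20,912,320, 5,135,130, 752,752, 66,066, 3,367, 91, 1. The row is unimodal; maximum at k = 6: 63,436,373.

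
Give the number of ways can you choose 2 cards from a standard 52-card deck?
1,326
C(52,2) = 1,326.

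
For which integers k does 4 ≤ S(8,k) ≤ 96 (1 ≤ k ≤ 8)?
7

Explanation: S(8,1)=1; S(8,2)=127; S(8,3)=966; S(8,4)=1,701; S(8,5)=1,050; S(8,6)=266; S(8,7)=28; S(8,8)=1. So valid k = 7.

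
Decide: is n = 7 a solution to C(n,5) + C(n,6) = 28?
Yes
C(7,5) + C(7,6) = 21 + 7 = 28, which equals 28.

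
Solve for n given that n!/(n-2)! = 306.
18
n!/(n-2)! = n×(n-1), a product of 2 consecutive integers ≈ (n−0.5)^2. 306^(1/2) + 0.5 ≈ 18.0; check n = 18: 18×17 = 306 ✓. So n = 18.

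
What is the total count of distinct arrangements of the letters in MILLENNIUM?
Word has 10 letters (M=2, I=2, L=2, E=1, N=2, U=1). Arrangements: 10!/Π(k!) = 226,800.
Final answer: 226,800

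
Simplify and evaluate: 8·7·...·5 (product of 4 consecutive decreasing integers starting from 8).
1,680

This is P(8,4) = 8!/(4)! = 1,680.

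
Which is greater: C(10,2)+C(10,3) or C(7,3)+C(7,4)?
C(10,2)+C(10,3)

Explanation: First=165, Second=70.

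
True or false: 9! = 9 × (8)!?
True

By definition n! = n × (n-1)!, so 9! = 9 × 8!.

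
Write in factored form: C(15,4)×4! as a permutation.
C(15,4)×4! = [15!/(4!(11)!)]×4! = 15!/(11)! = P(15,4) = 32,760.

Answer: P(15,4)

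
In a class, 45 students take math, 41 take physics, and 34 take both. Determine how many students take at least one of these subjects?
52

|A∪B| = |A|+|B|-|A∩B| = 45+41-34 = 52.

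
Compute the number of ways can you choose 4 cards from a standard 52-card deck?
270,725

Working:
C(52,4) = 270,725.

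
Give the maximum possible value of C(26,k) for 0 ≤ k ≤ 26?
10,400,600

Maximum at k = 13: C(26,13) = 10,400,600.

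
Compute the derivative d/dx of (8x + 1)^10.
80(8x + 1)^9

Working:
Chain rule: 10(8x+1)^{9} × 8 = 80(8x+1)^{9}.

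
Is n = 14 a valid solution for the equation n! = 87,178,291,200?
Yes

Explanation: 14! = 14·13! = 14·6,227,020,800 = 87,178,291,200, which equals 87,178,291,200.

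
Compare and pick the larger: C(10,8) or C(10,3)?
C(10,3)

C(10,8)=45, C(10,3)=120.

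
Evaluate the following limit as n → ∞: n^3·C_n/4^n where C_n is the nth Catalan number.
∞

Explanation: C_n ~ 4^n/(n^(3/2)√π), so n^3·C_n/4^n ~ n^(3 − 3/2)/√π → ∞.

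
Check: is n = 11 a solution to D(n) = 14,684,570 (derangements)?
Yes

D(11) = (11-1)·[D(10) + D(9)] = 10·[1,334,961 + 133,496] = 14,684,570, which equals 14,684,570.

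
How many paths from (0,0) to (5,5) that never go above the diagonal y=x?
42
Counted by the Catalan number C_5: C_5 = C(10,5)/(5+1) = 252/6 = 42.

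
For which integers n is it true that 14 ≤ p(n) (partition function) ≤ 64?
7, 8, 9, 10, 11

Solution: Tabulating p(n) via p(n) = p(n−1) + p(n−2) − p(n−5) − p(n−7) + …: p(6)=11; p(7)=15; p(8)=22; p(9)=30; p(10)=42; p(11)=56; p(12)=77. So valid n = 7, 8, 9, 10, 11.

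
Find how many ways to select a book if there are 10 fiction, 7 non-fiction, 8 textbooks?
25

Explanation: By the addition principle: 10 + 7 + 8 = 25.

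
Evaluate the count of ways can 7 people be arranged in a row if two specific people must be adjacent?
Treat pair as unit: (7-1)! arrangements × 2 internal orders = 1,440.

Answer: 1,440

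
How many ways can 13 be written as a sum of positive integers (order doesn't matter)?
Pentagonal recurrence p(n) = p(n−1) + p(n−2) − p(n−5) − p(n−7) + …: p(13) = p(12) + p(11) − p(8) − p(6) + p(1) = 77 + 56 − 22 − 11 + 1 = 101.
Final answer: 101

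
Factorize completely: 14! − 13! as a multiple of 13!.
14! − 13! = 14·13! − 13! = (14 − 1)·13! = 13 × 13! = 80,951,270,400.
Final answer: 13 × 13! = 80,951,270,400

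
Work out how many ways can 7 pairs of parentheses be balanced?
429

Using the Catalan number formula: C_n = C(2n, n) / (n+1)
C_7 = C(14, 7) / (7+1)
     = 3432 / 8
     = 429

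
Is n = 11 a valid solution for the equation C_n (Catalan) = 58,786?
Yes
C_11 = C(22,11)/(11+1) = 705,432/12 = 58,786, which equals 58,786.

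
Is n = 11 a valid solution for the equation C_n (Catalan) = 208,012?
No

Solution: C_11 = C(22,11)/(11+1) = 705,432/12 = 58,786, which does not equal 208,012.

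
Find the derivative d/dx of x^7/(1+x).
(7x^6(1+x) - x^7)/(1+x)²

Quotient rule: [7x^{6}(1+x) - x^7]/(1+x)².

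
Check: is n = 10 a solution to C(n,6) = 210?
C(10,6) = 10·9·8·7·6·5/6! = 151,200/720 = 210, which equals 210.
Final answer: Yes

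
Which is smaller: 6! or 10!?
6!

Solution: 6!=720, 10!=3,628,800. 10! > 6!.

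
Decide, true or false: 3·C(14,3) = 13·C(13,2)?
False

Working:
Absorption identity k·C(n,k) = n·C(n-1,k-1). LHS = 3·364 = 1,092; RHS = 13·78 = 1,014.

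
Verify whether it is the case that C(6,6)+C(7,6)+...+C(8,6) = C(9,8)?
Hockey stick identity gives Σ = C(9,7) = 36; RHS C(9,8) = 9.
Final answer: False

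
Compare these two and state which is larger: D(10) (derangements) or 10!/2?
10!/2

D(10) = (10-1)·[D(9) + D(8)] = 9·[133,496 + 14,833] = 1,334,961; 10!/2 = 3,628,800/2 = 1,814,400.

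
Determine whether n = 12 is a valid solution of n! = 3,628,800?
12! = 12·11! = 12·39,916,800 = 479,001,600, which does not equal 3,628,800.
Final answer: No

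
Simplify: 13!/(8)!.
154,440

Reasoning: This equals 13×12×...×9 = 154,440.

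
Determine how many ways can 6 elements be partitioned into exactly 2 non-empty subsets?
This equals S(6,2), the Stirling number of the 2nd kind.
Using the Stirling recurrence: S(n,k) = k·S(n-1,k) + S(n-1,k-1)
S(6,2) = 2·S(5,2) + S(5,1)
         = 2·15 + 1
         = 30 + 1
         = 31
Final answer: 31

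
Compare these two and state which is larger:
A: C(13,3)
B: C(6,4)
A

Working:
A=C(13,3)=286, B=C(6,4)=15.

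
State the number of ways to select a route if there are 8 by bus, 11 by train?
19

Reasoning: By the addition principle: 8 + 11 = 19.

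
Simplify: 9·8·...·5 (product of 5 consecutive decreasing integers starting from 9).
15,120
This is P(9,5) = 9!/(4)! = 15,120.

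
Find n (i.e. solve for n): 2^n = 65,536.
16

65,536 = 1,024 × 64 = 2^10 × 2^6 = 2^16, so n = 16.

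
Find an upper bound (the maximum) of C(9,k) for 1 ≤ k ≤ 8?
C(9,k) is maximised at the centre of the row: C(9,4) = 126.
Final answer: 126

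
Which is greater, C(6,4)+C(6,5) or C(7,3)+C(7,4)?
C(7,3)+C(7,4)

Working:
First=21, Second=70.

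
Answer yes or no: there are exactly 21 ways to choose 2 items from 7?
C(7,2) = 21.

Answer: Yes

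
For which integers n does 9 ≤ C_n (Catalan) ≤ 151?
4, 5, 6

Solution: C_3=5; C_4=14; C_5=42; C_6=132; C_7=429. So valid n = 4, 5, 6.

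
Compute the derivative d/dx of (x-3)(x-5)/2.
(2x - 8)/2

Reasoning: d/dx[(x-3)(x-5)] = (x-5) + (x-3) = 2x - 8. Dividing by 2 gives (2x - 8)/2.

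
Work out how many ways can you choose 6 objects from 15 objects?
5,005

Explanation: C(15,6) = 15! / (6! × (15-6)!)
         = 15! / (6! × 9!)
         = 5,005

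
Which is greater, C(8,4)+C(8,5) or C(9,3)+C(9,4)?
C(9,3)+C(9,4)

Solution: First=126, Second=210.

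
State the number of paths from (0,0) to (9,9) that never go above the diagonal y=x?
4,862
Counted by the Catalan number C_9: C_9 = C(18,9)/(9+1) = 48,620/10 = 4,862.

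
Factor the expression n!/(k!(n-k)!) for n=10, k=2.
This is the binomial coefficient C(10,2) = 45.
Final answer: C(10,2) = 45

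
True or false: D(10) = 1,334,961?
Derangements of 10 elements: D(10) = (10-1)·[D(9) + D(8)] = 9·[133,496 + 14,833] = 1,334,961.
Final answer: True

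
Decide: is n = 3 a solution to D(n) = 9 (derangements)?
D(3) = (3-1)·[D(2) + D(1)] = 2·[1 + 0] = 2, which does not equal 9.
Final answer: No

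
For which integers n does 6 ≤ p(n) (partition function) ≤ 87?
5, 6, 7, 8, 9, 10, 11, 12

Solution: Tabulating p(n) via p(n) = p(n−1) + p(n−2) − p(n−5) − p(n−7) + …: p(4)=5; p(5)=7; p(6)=11; p(7)=15; p(8)=22; p(9)=30; p(10)=42; p(11)=56; p(12)=77; p(13)=101. So valid n = 5, 6, 7, 8, 9, 10, 11, 12.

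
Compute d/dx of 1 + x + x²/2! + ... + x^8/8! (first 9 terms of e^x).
Differentiating term by term gives the first 8 terms of e^x.
Final answer: 1 + x + x²/2! + ... + x^7/7!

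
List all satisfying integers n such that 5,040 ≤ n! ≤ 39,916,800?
7, 8, 9, 10, 11

Solution: n! is strictly increasing; 7! = 5,040 and 11! = 39,916,800, so valid n = 7, 8, 9, 10, 11.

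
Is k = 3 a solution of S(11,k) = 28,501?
Yes
S(11,3) = 3·S(10,3) + S(10,2) = 3·9,330 + 511 = 28,501, which equals 28,501.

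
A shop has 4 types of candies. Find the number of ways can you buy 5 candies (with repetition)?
56

Working:
Stars and bars: C(5+4-1, 5) = C(8, 5) = 56.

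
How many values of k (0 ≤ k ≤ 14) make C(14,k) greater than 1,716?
5

Row 14 is unimodal and symmetric about k=14/2. C(14,4)=1,001 ≤ 1,716; C(14,5)=2,002 > 1,716; by symmetry C(14,k) > 1,716 for k = 5..9. That's 9 - 5 + 1 = 5 values.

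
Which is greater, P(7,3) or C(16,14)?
P(7,3)

Reasoning: P(7,3)=210, C(16,14)=120.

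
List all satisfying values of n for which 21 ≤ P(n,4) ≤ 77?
4

P(3,4)=0; P(4,4)=24; P(5,4)=120. So valid n = 4.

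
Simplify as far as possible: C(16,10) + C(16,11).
By Pascal's identity: C(17,11) = 12,376.
Final answer: 12,376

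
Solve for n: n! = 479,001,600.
n! is strictly increasing. 10! = 3,628,800, 11! = 39,916,800, 12! = 479,001,600 ✓. So n = 12.
Final answer: 12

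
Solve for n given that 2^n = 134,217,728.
27

Explanation: 134,217,728 = 1,024 × 1,024 × 128 = 2^10 × 2^10 × 2^7 = 2^27, so n = 27.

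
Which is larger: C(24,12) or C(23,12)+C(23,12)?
C(24,12)=2,704,156; C(23,12)+C(23,12)=1,352,078+1,352,078=2,704,156.

Answer: Equal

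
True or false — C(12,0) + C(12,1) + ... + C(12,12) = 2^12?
True

Working:
Binomial theorem with x = y = 1: Σ C(12,i) = (1+1)^12 = 2^12 = 4,096. The statement holds.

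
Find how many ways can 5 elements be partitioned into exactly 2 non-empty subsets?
15

Solution: This equals S(5,2), the Stirling number of the 2nd kind.
Using the Stirling recurrence: S(n,k) = k·S(n-1,k) + S(n-1,k-1)
S(5,2) = 2·S(4,2) + S(4,1)
         = 2·7 + 1
         = 14 + 1
         = 15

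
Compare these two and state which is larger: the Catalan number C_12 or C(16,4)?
C_12
C_12 = C(24,12)/(12+1) = 2,704,156/13 = 208,012; C(16,4) = 1,820.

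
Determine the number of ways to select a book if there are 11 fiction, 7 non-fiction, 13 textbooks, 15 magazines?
46

Working:
By the addition principle: 11 + 7 + 13 + 15 = 46.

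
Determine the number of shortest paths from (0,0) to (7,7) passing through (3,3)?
1,400

Solution: To (3,3): C(6,3)=20. From there: C(8,4)=70. Total: 1,400.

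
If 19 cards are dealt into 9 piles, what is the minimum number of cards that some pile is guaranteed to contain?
3

Pigeonhole: ⌈19/9⌉ = 3.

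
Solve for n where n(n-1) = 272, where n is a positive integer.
17

Explanation: n² − n − 272 = 0, so n = (1 ± √(1 + 4·272))/2 = (1 ± √1,089)/2 = (1 ± 33)/2, i.e. n = 17 or n = -16. Taking the positive root, n = 17 (check: 17×16 = 272).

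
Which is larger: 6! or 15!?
15!

6!=720, 15!=1,307,674,368,000. 15! > 6!.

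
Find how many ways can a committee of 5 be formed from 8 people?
C(8,5) = 8! / (5! × (8-5)!)
         = 8! / (5! × 3!)
         = 56
Final answer: 56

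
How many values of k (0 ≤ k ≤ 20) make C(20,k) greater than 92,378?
5

Reasoning: Row 20 is unimodal and symmetric about k=20/2. C(20,7)=77,520 ≤ 92,378; C(20,8)=125,970 > 92,378; by symmetry C(20,k) > 92,378 for k = 8..12. That's 12 - 8 + 1 = 5 values.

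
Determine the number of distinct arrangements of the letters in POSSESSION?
Word has 10 letters (P=1, O=2, S=4, E=1, I=1, N=1). Arrangements: 10!/Π(k!) = 75,600.
Final answer: 75,600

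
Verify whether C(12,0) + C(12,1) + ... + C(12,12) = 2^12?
True

Reasoning: Binomial theorem with x = y = 1: Σ C(12,i) = (1+1)^12 = 2^12 = 4,096. The statement holds.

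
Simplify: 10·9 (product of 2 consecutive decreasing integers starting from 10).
90

Solution: This is P(10,2) = 10!/(8)! = 90.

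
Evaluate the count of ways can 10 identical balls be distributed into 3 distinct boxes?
66

C(10+3-1, 3-1) = C(12, 2) = 66.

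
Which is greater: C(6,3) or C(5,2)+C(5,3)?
By Pascal's identity: C(6,3) = C(5,2)+C(5,3) = 20. Equal.

Answer: Equal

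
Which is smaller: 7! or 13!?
7!

7!=5,040, 13!=6,227,020,800. 13! > 7!.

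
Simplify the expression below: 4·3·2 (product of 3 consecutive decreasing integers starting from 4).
24

Reasoning: This is P(4,3) = 4!/(1)! = 24.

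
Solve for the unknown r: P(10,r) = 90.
2

Working:
P(10,r) = 10·9·…·(10−r+1), a product of r factors. Multiplying down from 10: 10 = 10; 10·9 = 90 ✓ (2 factors). So r = 2.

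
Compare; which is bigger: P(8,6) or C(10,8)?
P(8,6)=20,160, C(10,8)=45.

Answer: P(8,6)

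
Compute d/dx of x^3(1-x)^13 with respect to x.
3x^2(1-x)^13 - 13x^3(1-x)^12

Reasoning: Product rule: 3x^{2}(1-x)^{13} + x^3·(-13)(1-x)^{12}.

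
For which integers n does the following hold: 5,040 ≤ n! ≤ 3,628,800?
7, 8, 9, 10

Explanation: n! is strictly increasing; 7! = 5,040 and 10! = 3,628,800, so valid n = 7, 8, 9, 10.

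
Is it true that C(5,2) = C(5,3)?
True

Reasoning: Symmetry C(n,k) = C(n,n-k): C(5,2) = 10 and C(5,3) = 10. Both sides agree, so the statement holds.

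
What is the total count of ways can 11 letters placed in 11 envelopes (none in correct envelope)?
14,684,570

Working:
Using D(n) = (n-1)[D(n-1) + D(n-2)]:
D(11) = (11-1) × [D(10) + D(9)]
      = 10 × [1334961 + 133496]
      = 10 × 1468457
      = 14,684,570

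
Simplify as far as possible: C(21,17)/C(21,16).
5/17
C(n,k+1)/C(n,k) = (n−k)/(k+1). Here (21−16)/(16+1) = 5/17 = 5/17.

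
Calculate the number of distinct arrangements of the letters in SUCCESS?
420
Word has 7 letters (S=3, U=1, C=2, E=1). Arrangements: 7!/Π(k!) = 420.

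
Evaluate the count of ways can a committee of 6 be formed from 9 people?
84

Solution: C(9,6) = 9! / (6! × (9-6)!)
         = 9! / (6! × 3!)
         = 84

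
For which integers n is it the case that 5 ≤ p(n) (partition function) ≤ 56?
4, 5, 6, 7, 8, 9, 10, 11

Reasoning: Tabulating p(n) via p(n) = p(n−1) + p(n−2) − p(n−5) − p(n−7) + …: p(3)=3; p(4)=5; p(5)=7; p(6)=11; p(7)=15; p(8)=22; p(9)=30; p(10)=42; p(11)=56; p(12)=77. So valid n = 4, 5, 6, 7, 8, 9, 10, 11.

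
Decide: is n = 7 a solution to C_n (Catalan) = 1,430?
No
C_7 = C(14,7)/(7+1) = 3,432/8 = 429, which does not equal 1,430.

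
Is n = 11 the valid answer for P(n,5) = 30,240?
P(11,5) = 11·10·9·8·7 = 55,440, which does not equal 30,240.
Final answer: No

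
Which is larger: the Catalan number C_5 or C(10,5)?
C(10,5)

Explanation: C_5 = C(10,5)/(5+1) = 252/6 = 42; C(10,5) = 252.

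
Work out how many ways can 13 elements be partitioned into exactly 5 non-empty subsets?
7,508,501

Explanation: This equals S(13,5), the Stirling number of the 2nd kind.
Using the Stirling recurrence: S(n,k) = k·S(n-1,k) + S(n-1,k-1)
S(13,5) = 5·S(12,5) + S(12,4)
         = 5·1379400 + 611501
         = 6897000 + 611501
         = 7,508,501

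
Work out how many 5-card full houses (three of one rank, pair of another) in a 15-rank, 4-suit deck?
Triple rank: 15. Triple suits: C(4,3)=4. Pair rank: 14. Pair suits: C(4,2)=6. Total: 5,040.

Answer: 5,040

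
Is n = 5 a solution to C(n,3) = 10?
Yes
C(5,3) = 5·4·3/3! = 60/6 = 10, which equals 10.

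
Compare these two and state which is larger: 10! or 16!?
10!=3,628,800, 16!=20,922,789,888,000. 16! > 10!.

Answer: 16!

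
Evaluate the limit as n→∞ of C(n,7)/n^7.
1/5040
C(n,7) ≈ n^7/7! for large n. Limit = 1/7! = 1/5040.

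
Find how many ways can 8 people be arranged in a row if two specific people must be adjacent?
10,080

Solution: Treat pair as unit: (8-1)! arrangements × 2 internal orders = 10,080.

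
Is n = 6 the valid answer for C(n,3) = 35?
C(6,3) = 6·5·4/3! = 120/6 = 20, which does not equal 35.

Answer: No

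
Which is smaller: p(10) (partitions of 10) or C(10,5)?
p(10)

Reasoning: Pentagonal recurrence p(n) = p(n−1) + p(n−2) − p(n−5) − p(n−7) + …: p(10) = p(9) + p(8) − p(5) − p(3) = 30 + 22 − 7 − 3 = 42; C(10,5) = 252.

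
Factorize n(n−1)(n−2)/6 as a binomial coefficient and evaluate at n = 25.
n(n−1)(n−2)/6 = n!/(3!(n−3)!) = C(n,3). At n = 25: C(25,3) = 2,300.
Final answer: C(n,3); C(25,3) = 2,300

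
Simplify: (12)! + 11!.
(12)! + 11! = (12)·11! + 11! = (12+1)·11! = 13·11! = 518,918,400.

Answer: 518,918,400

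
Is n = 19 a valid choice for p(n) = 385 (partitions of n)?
No

Explanation: Pentagonal recurrence p(n) = p(n−1) + p(n−2) − p(n−5) − p(n−7) + …: p(19) = p(18) + p(17) − p(14) − p(12) + p(7) + p(4) = 385 + 297 − 135 − 77 + 15 + 5 = 490, which does not equal 385.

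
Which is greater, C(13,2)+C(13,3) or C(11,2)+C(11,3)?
C(13,2)+C(13,3)

Solution: First=364, Second=220.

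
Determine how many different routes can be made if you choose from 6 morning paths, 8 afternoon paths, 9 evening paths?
By the multiplication principle: 6 × 8 × 9 = 432.

Answer: 432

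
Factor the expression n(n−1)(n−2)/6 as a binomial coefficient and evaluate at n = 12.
C(n,3); C(12,3) = 220

Reasoning: n(n−1)(n−2)/6 = n!/(3!(n−3)!) = C(n,3). At n = 12: C(12,3) = 220.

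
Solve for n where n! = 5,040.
7

Solution: n! is strictly increasing. 5! = 120, 6! = 720, 7! = 5,040 ✓. So n = 7.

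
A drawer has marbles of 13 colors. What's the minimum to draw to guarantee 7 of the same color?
79

Worst case: 6 of each = 78. One more: 79.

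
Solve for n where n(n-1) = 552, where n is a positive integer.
24

Reasoning: n² − n − 552 = 0, so n = (1 ± √(1 + 4·552))/2 = (1 ± √2,209)/2 = (1 ± 47)/2, i.e. n = 24 or n = -23. Taking the positive root, n = 24 (check: 24×23 = 552).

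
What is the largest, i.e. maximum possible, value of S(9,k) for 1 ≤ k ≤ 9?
7,770

Working:
Row S(9,k) for k = 1..9 (via S(n,k) = k·S(n−1,k) + S(n−1,k−1)): 1, 255, 3,025, 7,770, 6,951, 2,646, 462, 36, 1. The row is unimodal; maximum at k = 4: 7,770.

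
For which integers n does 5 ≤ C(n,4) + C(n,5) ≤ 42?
5, 6

C(4,4)+C(4,5)=1; C(5,4)+C(5,5)=6; C(6,4)+C(6,5)=21; C(7,4)+C(7,5)=56. So valid n = 5, 6.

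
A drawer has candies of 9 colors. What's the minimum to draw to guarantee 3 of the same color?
19

Explanation: Worst case: 2 of each = 18. One more: 19.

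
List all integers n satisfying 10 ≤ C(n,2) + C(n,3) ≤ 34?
4, 5

Reasoning: C(3,2)+C(3,3)=4; C(4,2)+C(4,3)=10; C(5,2)+C(5,3)=20; C(6,2)+C(6,3)=35. So valid n = 4, 5.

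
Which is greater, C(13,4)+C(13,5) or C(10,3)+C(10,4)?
C(13,4)+C(13,5)

Reasoning: First=2,002, Second=330.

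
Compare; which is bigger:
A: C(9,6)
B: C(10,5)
B

Explanation: A=C(9,6)=84, B=C(10,5)=252.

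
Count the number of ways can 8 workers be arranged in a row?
40,320

Solution: Arrangements of 8 distinct objects: 8! = 40,320.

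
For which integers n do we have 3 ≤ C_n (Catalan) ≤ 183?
3, 4, 5, 6

Explanation: C_2=2; C_3=5; C_4=14; C_5=42; C_6=132; C_7=429. So valid n = 3, 4, 5, 6.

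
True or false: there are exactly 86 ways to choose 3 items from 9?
False

C(9,3) = 84 ≠ 86.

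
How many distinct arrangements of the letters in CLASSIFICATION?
Word has 14 letters (C=2, L=1, A=2, S=2, I=3, F=1, T=1, O=1, N=1). Arrangements: 14!/Π(k!) = 1,816,214,400.

Answer: 1,816,214,400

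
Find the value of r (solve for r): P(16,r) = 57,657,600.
P(16,r) = 16·15·…·(16−r+1), a product of r factors. Multiplying down from 16: 16 = 16; 16·15 = 240; 16·15·14 = 3,360; 16·15·14·13 = 43,680; 16·15·14·13·12 = 524,160; 16·15·14·13·12·11 = 5,765,760; 16·15·14·13·12·11·10 = 57,657,600 ✓ (7 factors). So r = 7.

Answer: 7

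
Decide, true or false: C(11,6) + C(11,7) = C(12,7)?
True

Solution: Pascal's identity: LHS = 462 + 330 = 792; RHS = C(12,7) = 792. Both sides agree, so the statement holds.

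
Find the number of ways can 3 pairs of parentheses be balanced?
5

Working:
Using the Catalan number formula: C_n = C(2n, n) / (n+1)
C_3 = C(6, 3) / (3+1)
     = 20 / 4
     = 5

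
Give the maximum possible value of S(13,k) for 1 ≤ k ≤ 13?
9,321,312

Row S(13,k) for k = 1..13 (via S(n,k) = k·S(n−1,k) + S(n−1,k−1)): 1, 4,095, 261,625, 2,532,530, 7,508,501, 9,321,312, 5,715,424, 1,899,612, 359,502, 39,325, 2,431, 78, 1. The row is unimodal; maximum at k = 6: 9,321,312.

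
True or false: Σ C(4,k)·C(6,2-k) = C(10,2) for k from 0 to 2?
Vandermonde's identity gives C(10,2) = 45; RHS C(10,2) = 45.

Answer: True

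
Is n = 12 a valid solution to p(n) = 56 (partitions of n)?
No

Working:
Pentagonal recurrence p(n) = p(n−1) + p(n−2) − p(n−5) − p(n−7) + …: p(12) = p(11) + p(10) − p(7) − p(5) + p(0) = 56 + 42 − 15 − 7 + 1 = 77, which does not equal 56.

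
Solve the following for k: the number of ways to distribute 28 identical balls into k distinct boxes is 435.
3

Reasoning: Stars and bars: the count is C(28+k−1, k−1), increasing in k. k=2: C(29,1) = 29, k=3: C(30,2) = 435 ✓. So k = 3.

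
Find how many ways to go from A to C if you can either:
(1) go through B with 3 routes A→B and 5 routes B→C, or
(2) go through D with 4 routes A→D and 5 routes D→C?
Route via B: 3×5=15. Route via D: 4×5=20. Total: 35.
Final answer: 35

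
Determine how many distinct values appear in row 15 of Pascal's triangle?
8
Row 15 has entries C(15,0)..C(15,15); by symmetry C(15,k)=C(15,15-k), giving 8 distinct values.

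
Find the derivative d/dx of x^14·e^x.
(14x^13 + x^14)e^x

Working:
Product rule: d/dx[x^14]·e^x + x^14·d/dx[e^x] = 14x^{13}e^x + x^14e^x.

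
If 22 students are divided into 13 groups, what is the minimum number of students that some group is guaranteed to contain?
2

Working:
Pigeonhole: ⌈22/13⌉ = 2.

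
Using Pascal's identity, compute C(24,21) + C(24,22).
2,300

Solution: C(24,21) + C(24,22) = C(25,22) = 2,300.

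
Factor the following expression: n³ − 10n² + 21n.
n(n − 3)(n − 7)

Explanation: n³ − 10n² + 21n = n(n² − 10n + 21) = n(n − 3)(n − 7).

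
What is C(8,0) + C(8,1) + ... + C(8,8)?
256

Working:
Sum of binomial coefficients = 2^8 = 256.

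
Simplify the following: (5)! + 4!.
(5)! + 4! = (5)·4! + 4! = (5+1)·4! = 6·4! = 144.

Answer: 144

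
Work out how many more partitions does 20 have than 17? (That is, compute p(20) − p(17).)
330

Working:
Pentagonal recurrence p(n) = p(n−1) + p(n−2) − p(n−5) − p(n−7) + …: p(20) = p(19) + p(18) − p(15) − p(13) + p(8) + p(5) = 490 + 385 − 176 − 101 + 22 + 7 = 627.
p(17) = p(16) + p(15) − p(12) − p(10) + p(5) + p(2) = 231 + 176 − 77 − 42 + 7 + 2 = 297.
Difference = 627 − 297 = 330.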